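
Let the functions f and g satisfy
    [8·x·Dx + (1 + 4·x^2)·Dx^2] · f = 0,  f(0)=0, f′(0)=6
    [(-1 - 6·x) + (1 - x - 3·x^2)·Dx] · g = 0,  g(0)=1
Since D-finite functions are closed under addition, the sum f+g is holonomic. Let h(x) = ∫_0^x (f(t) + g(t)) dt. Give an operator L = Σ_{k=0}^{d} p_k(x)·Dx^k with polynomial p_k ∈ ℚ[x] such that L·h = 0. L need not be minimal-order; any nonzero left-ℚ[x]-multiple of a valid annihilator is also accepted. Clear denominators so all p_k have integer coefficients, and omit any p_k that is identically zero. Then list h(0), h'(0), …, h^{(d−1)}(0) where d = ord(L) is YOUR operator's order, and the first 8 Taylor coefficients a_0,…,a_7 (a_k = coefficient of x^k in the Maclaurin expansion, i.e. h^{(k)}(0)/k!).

L = (32 - 128·x - 1488·x^2 - 2880·x^3 - 8424·x^4 - 2592·x^6)·Dx^2 + (-25 - 160·x - 214·x^2 - 1188·x^3 - 2628·x^4 - 6264·x^5 - 432·x^6 - 2592·x^7)·Dx^3 + (4 + 9·x + 54·x^2 - 66·x^3 - x^4 - 444·x^5 - 720·x^6 - 144·x^7 - 432·x^8)·Dx^4  (order 4).
h: a_k = 0, 1, 7/2, 4/3, -1/4, 19/5, 148/15, 97/7, …
ICs: h(0) = 0, h′(0) = 1, h′′(0) = 7, h′′′(0) = 8.

f: a_k = 0, 6, 0, -8, 0, 96/5, 0, -384/7, …
g: a_k = 1, 1, 4, 7, 19, 40, 97, 217, …
Weyl lclm of L_f,L_g ⇒ L₀ (ord ≤ 3).
∫: right-multiply L₀ by Dx.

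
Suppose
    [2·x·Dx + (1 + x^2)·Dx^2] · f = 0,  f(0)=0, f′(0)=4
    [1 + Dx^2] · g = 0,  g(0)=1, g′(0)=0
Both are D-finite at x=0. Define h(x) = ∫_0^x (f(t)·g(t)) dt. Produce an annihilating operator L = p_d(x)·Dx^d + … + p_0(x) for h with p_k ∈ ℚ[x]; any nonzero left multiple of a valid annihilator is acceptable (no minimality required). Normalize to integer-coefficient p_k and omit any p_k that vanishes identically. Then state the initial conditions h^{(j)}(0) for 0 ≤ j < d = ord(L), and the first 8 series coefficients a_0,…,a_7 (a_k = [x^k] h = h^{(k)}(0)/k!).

L = (10 + 26·x^2 + 11·x^4 + 4·x^6 + x^8)·Dx + (12·x + 20·x^3 + 12·x^5 + 4·x^7)·Dx^2 + (12 + 32·x^2 + 18·x^4 + 8·x^6 + 2·x^8)·Dx^3 + (12·x + 20·x^3 + 12·x^5 + 4·x^7)·Dx^4 + (2 + 6·x^2 + 7·x^4 + 4·x^6 + x^8)·Dx^5  (order 5).
h: a_k = 0, 0, 2, 0, -5/6, 0, 49/180, 0, …
ICs: h(0) = 0, h′(0) = 0, h′′(0) = 4, h′′′(0) = 0, h′′′′(0) = -20.

f: a_k = 0, 4, 0, -4/3, 0, 4/5, 0, -4/7, …
g: a_k = 1, 0, -1/2, 0, 1/24, 0, -1/720, 0, …
f·g: L₀ = L_f ⊗_s L_g, ord ≤ 2·2.
h=∫₀ˣh₀: take L = L₀·Dx.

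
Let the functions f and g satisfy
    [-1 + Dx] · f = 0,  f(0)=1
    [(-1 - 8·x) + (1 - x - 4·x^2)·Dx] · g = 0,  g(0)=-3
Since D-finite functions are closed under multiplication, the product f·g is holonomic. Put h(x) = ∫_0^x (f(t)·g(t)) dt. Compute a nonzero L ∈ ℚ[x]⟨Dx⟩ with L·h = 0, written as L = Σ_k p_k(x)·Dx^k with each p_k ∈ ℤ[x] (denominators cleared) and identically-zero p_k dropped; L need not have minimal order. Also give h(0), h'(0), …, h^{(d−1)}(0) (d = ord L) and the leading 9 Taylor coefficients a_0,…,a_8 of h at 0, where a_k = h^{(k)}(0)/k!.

f: a_k = 1, 1, 1/2, 1/6, 1/24, 1/120, 1/720, 1/5040, 1/40320, …
g: a_k = -3, -3, -15, -27, -87, -195, -543, -1323, -3495, …
L₀ := L_f ⊗_s L_g (sym. prod.), ord ≤ 1.
h=∫₀ˣh₀: take L = L₀·Dx.
L = (2 + 7·x - 4·x^2)·Dx + (-1 + x + 4·x^2)·Dx^2  (order 2).
h: a_k = 0, -3, -3, -13/2, -11, -977/40, -5963/120, -26971/240, -831287/3360, …
ICs: h(0) = 0, h′(0) = -3.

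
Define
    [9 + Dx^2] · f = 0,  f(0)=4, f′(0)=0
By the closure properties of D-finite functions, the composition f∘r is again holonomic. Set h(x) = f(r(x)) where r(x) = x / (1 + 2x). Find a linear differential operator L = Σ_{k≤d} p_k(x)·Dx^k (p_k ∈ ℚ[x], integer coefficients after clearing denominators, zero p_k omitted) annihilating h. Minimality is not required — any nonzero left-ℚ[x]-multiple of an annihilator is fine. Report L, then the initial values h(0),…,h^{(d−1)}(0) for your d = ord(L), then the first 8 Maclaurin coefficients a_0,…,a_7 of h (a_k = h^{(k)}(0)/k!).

L = 9 + (4 + 24·x + 48·x^2 + 32·x^3)·Dx + (1 + 8·x + 24·x^2 + 32·x^3 + 16·x^4)·Dx^2  (order 2).
h: a_k = 4, 0, -18, 72, -405/2, 468, -18081/20, 6723/5, …
ICs: h(0) = 4, h′(0) = 0.

f: a_k = 4, 0, -18, 0, 27/2, 0, -81/20, 0, …
Change of var in L_f (x↦r) gives L₀.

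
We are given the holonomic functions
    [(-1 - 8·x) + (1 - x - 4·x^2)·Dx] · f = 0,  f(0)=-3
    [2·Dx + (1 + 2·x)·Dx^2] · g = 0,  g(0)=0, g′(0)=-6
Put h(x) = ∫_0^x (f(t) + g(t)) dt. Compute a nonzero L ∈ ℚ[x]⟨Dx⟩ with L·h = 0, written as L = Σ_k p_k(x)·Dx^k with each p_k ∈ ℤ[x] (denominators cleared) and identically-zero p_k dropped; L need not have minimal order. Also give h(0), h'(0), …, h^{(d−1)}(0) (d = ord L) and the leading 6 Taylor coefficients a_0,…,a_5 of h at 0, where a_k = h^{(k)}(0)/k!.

f: a_k = -3, -3, -15, -27, -87, -195, …
g: a_k = 0, -6, 6, -8, 12, -96/5, …
f+g: L₀ = lclm(L_f,L_g), ord ≤ 1+2.
∫: right-multiply L₀ by Dx.
L = (94 + 644·x + 1664·x^2 + 1920·x^3 + 1536·x^4)·Dx^2 + (23 + 324·x + 1448·x^2 + 3072·x^3 + 3904·x^4 + 2560·x^5)·Dx^3 + (-6 - 35·x - 53·x^2 + 98·x^3 + 528·x^4 + 864·x^5 + 512·x^6)·Dx^4  (order 4).
h: a_k = 0, -3, -9/2, -3, -35/4, -15, …
ICs: h(0) = 0, h′(0) = -3, h′′(0) = -9, h′′′(0) = -18.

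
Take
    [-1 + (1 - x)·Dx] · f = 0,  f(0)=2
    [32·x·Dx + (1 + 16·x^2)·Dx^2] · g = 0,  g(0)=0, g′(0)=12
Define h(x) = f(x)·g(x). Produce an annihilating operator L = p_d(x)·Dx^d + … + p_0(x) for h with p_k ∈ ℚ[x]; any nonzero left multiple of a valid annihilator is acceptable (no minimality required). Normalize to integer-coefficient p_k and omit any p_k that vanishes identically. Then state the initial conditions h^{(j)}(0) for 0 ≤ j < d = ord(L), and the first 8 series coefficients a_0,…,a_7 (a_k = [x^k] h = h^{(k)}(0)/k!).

L = 32·x + (2 - 32·x + 64·x^2)·Dx + (-1 + x - 16·x^2 + 16·x^3)·Dx^2  (order 2).
h: a_k = 0, 24, 24, -104, -104, 5624/5, 5624/5, -452152/35, …
ICs: h(0) = 0, h′(0) = 24.

f: a_k = 2, 2, 2, 2, 2, 2, 2, 2, …
g: a_k = 0, 12, 0, -64, 0, 3072/5, 0, -49152/7, …
L₀ := L_f ⊗_s L_g (sym. prod.), ord ≤ 2.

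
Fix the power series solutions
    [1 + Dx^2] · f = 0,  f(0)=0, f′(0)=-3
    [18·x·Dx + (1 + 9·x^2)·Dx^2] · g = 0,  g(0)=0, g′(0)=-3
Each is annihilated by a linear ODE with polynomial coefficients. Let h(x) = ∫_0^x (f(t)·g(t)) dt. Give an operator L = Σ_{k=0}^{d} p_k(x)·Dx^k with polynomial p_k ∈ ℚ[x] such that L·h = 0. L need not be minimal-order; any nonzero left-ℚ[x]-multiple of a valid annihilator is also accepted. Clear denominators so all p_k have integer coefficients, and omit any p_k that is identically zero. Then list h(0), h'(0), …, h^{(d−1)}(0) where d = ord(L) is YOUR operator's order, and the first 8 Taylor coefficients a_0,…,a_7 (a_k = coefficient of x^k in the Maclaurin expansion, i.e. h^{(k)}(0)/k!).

L = (370 + 9594·x^2 + 4131·x^4 + 2916·x^6 + 6561·x^8)·Dx + (684·x + 6804·x^3 + 8748·x^5 + 26244·x^7)·Dx^2 + (380 + 9792·x^2 + 5346·x^4 + 5832·x^6 + 13122·x^8)·Dx^3 + (684·x + 6804·x^3 + 8748·x^5 + 26244·x^7)·Dx^4 + (10 + 198·x^2 + 1215·x^4 + 2916·x^6 + 6561·x^8)·Dx^5  (order 5).
h: a_k = 0, 0, 0, 3, 0, -57/10, 0, 1203/56, …
ICs: h(0) = 0, h′(0) = 0, h′′(0) = 0, h′′′(0) = 18, h′′′′(0) = 0.

f: a_k = 0, -3, 0, 1/2, 0, -1/40, 0, 1/1680, …
g: a_k = 0, -3, 0, 9, 0, -243/5, 0, 2187/7, …
Product ⇒ symmetric product L₀, ord ≤ 4.
Integrate: L := L₀·Dx.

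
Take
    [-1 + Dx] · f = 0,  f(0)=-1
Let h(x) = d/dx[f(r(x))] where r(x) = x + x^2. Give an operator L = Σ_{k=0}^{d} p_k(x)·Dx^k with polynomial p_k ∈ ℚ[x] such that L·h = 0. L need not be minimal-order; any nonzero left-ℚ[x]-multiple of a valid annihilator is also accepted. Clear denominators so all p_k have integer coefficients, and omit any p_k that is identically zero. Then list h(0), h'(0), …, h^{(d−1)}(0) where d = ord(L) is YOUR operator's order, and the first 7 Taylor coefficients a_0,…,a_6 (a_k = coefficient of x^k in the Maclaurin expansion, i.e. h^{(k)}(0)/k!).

L = (3 + 4·x + 4·x^2) + (-1 - 2·x)·Dx  (order 1).
h: a_k = -1, -3, -7/2, -25/6, -27/8, -331/120, -1303/720, …
ICs: h(0) = -1.

f: a_k = -1, -1, -1/2, -1/6, -1/24, -1/120, -1/720, …
f∘r: x↦r, Dx↦Dx/r' in L_f ⇒ L₀.
h₀' ⇒ L via d/dx closure of L₀.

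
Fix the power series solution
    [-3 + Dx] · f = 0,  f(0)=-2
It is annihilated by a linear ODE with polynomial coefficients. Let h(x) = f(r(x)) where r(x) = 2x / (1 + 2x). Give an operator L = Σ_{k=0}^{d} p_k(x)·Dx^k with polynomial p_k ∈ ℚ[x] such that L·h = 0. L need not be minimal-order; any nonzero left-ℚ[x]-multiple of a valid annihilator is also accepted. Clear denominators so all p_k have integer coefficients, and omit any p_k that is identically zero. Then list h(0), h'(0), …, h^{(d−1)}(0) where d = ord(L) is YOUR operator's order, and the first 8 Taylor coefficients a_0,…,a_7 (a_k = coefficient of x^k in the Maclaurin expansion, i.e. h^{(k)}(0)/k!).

f: a_k = -2, -6, -9, -9, -27/4, -81/20, -81/40, -243/280, …
f∘r: x↦r, Dx↦Dx/r' in L_f ⇒ L₀.
L = -6 + (1 + 4·x + 4·x^2)·Dx  (order 1).
h: a_k = -2, -12, -12, 24, -12, -168/5, 552/5, -6576/35, …
ICs: h(0) = -2.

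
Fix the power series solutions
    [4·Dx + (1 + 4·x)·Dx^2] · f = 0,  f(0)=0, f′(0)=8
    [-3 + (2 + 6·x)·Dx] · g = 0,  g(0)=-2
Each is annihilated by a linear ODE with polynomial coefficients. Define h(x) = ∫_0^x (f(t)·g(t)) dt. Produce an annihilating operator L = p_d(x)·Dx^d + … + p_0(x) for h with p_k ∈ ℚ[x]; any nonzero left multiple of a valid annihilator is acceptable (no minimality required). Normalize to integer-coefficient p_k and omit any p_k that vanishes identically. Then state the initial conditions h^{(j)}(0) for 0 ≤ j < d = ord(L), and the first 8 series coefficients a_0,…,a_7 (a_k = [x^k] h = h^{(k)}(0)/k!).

f: a_k = 0, 8, -16, 128/3, -128, 2048/5, -4096/3, 32768/7, …
g: a_k = -2, -3, 9/4, -27/8, 405/64, -1701/128, 15309/512, -72171/1024, …
Product ⇒ symmetric product L₀, ord ≤ 2.
∫: right-multiply L₀ by Dx.
L = (3 + 36·x)·Dx + (4 + 12·x)·Dx^2 + (4 + 40·x + 132·x^2 + 144·x^3)·Dx^3  (order 3).
h: a_k = 0, 0, -8, 8/3, -29/6, 13, -9383/240, 206953/1680, …
ICs: h(0) = 0, h′(0) = 0, h′′(0) = -16.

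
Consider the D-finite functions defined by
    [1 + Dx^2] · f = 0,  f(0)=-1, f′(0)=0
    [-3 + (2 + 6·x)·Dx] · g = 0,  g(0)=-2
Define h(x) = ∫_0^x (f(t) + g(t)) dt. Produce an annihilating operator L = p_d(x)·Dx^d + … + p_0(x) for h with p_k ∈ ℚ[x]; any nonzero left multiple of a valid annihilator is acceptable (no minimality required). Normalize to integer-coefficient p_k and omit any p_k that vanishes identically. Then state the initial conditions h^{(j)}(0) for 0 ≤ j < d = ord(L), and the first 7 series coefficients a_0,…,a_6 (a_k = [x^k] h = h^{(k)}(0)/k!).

L = (-93 - 72·x - 108·x^2)·Dx + (-10 + 18·x + 216·x^2 + 216·x^3)·Dx^2 + (-93 - 72·x - 108·x^2)·Dx^3 + (-10 + 18·x + 216·x^2 + 216·x^3)·Dx^4  (order 4).
h: a_k = 0, -3, -3/2, 11/12, -27/32, 1207/960, -567/256, …
ICs: h(0) = 0, h′(0) = -3, h′′(0) = -3, h′′′(0) = 11/2.

f: a_k = -1, 0, 1/2, 0, -1/24, 0, 1/720, …
g: a_k = -2, -3, 9/4, -27/8, 405/64, -1701/128, 15309/512, …
L₀ := lclm(L_f,L_g); ord L₀ ≤ 2+1.
Integrate: L := L₀·Dx.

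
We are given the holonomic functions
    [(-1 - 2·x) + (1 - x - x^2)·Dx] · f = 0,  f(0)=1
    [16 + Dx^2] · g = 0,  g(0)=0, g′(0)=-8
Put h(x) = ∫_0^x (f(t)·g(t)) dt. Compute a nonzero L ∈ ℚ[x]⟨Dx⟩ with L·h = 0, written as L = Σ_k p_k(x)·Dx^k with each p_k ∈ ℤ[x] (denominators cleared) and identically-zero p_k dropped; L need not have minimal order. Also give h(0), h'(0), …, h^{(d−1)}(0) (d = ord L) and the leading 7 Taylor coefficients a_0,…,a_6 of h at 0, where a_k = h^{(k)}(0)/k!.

f: a_k = 1, 1, 2, 3, 5, 8, 13, …
g: a_k = 0, -8, 0, 64/3, 0, -256/15, 0, …
h₀=f·g: eliminate ⇒ L₀, order ≤ 1·2.
h=∫h₀ ⇒ L = L₀·Dx.
L = (-14 + 16·x + 16·x^2)·Dx + (2 + 4·x)·Dx^2 + (-1 + x + x^2)·Dx^3  (order 3).
h: a_k = 0, 0, -4, -8/3, 4/3, -8/15, -12/5, …
ICs: h(0) = 0, h′(0) = 0, h′′(0) = -8.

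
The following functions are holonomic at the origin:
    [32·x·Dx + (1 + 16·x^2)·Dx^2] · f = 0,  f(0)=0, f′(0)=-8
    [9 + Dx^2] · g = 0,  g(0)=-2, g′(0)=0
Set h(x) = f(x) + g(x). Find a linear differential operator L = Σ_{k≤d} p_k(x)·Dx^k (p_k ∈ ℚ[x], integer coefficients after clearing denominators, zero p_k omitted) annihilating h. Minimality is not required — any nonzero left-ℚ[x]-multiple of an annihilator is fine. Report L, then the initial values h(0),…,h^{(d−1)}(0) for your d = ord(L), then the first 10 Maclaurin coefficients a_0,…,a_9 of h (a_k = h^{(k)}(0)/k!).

f: a_k = 0, -8, 0, 128/3, 0, -2048/5, 0, 32768/7, 0, -524288/9, …
g: a_k = -2, 0, 9, 0, -27/4, 0, 81/40, 0, -729/2240, 0, …
f+g: L₀ = lclm(L_f,L_g), ord ≤ 2+2.
L = (-52704·x + 967680·x^3 + 663552·x^5)·Dx + (-207 + 13104·x^2 + 283392·x^4 + 331776·x^6)·Dx^2 + (-5856·x + 107520·x^3 + 73728·x^5)·Dx^3 + (-23 + 1456·x^2 + 31488·x^4 + 36864·x^6)·Dx^4  (order 4).
h: a_k = -2, -8, 9, 128/3, -27/4, -2048/5, 81/40, 32768/7, -729/2240, -524288/9, …
ICs: h(0) = -2, h′(0) = -8, h′′(0) = 18, h′′′(0) = 256.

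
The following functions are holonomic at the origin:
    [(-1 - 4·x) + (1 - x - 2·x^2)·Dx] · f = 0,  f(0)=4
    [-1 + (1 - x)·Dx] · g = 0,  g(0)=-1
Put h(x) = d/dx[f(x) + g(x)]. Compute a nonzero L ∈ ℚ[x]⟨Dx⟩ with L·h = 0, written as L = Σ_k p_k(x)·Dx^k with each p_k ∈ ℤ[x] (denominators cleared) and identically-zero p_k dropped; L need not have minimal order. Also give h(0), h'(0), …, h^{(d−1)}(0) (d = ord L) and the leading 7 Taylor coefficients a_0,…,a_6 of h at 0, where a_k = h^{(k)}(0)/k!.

L = (-6 - 48·x - 96·x^3 + 24·x^4) + (6 + 18·x - 12·x^2 + 24·x^3 - 90·x^4 + 24·x^5)·Dx + (-1 + 2·x - 5·x^2 + 12·x^3 + 2·x^4 - 14·x^5 + 4·x^6)·Dx^2  (order 2).
h: a_k = 3, 22, 57, 172, 415, 1026, 2373, …
ICs: h(0) = 3, h′(0) = 22.

f: a_k = 4, 4, 12, 20, 44, 84, 172, …
g: a_k = -1, -1, -1, -1, -1, -1, -1, …
Sum ⇒ L₀ = lclm(L_f,L_g) in ℚ(x)⟨Dx⟩.
h₀' ⇒ L via d/dx closure of L₀.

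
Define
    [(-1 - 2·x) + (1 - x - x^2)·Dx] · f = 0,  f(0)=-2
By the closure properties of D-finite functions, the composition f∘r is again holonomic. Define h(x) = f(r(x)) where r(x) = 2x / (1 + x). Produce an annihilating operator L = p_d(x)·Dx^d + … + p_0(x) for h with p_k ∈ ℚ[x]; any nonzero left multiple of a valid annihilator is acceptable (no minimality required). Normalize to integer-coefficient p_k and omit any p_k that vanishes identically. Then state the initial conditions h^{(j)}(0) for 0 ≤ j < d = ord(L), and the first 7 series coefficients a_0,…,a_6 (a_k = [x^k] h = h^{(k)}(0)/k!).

f: a_k = -2, -2, -4, -6, -10, -16, -26, …
Change of var in L_f (x↦r) gives L₀.
L = (2 + 10·x) + (-1 - x + 5·x^2 + 5·x^3)·Dx  (order 1).
h: a_k = -2, -4, -12, -20, -60, -100, -300, …
ICs: h(0) = -2.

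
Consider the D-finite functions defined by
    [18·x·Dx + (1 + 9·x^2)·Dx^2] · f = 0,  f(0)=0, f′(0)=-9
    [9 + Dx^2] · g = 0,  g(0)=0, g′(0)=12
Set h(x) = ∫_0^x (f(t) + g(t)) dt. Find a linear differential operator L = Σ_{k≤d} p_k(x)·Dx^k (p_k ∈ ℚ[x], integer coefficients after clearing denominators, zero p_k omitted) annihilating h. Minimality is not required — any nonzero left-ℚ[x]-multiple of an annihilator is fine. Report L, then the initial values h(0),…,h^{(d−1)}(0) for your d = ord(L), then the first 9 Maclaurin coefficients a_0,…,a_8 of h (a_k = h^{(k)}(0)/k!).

f: a_k = 0, -9, 0, 27, 0, -729/5, 0, 6561/7, 0, …
g: a_k = 0, 12, 0, -18, 0, 81/10, 0, -243/140, 0, …
Sum ⇒ L₀ = lclm(L_f,L_g) in ℚ(x)⟨Dx⟩.
h=∫₀ˣh₀: take L = L₀·Dx.
L = (-1782·x + 20412·x^3 + 13122·x^5)·Dx^2 + (-9 + 567·x^2 + 6561·x^4 + 6561·x^6)·Dx^3 + (-198·x + 2268·x^3 + 1458·x^5)·Dx^4 + (-1 + 63·x^2 + 729·x^4 + 729·x^6)·Dx^5  (order 5).
h: a_k = 0, 0, 3/2, 0, 9/4, 0, -459/20, 0, 18711/160, …
ICs: h(0) = 0, h′(0) = 0, h′′(0) = 3, h′′′(0) = 0, h′′′′(0) = 54.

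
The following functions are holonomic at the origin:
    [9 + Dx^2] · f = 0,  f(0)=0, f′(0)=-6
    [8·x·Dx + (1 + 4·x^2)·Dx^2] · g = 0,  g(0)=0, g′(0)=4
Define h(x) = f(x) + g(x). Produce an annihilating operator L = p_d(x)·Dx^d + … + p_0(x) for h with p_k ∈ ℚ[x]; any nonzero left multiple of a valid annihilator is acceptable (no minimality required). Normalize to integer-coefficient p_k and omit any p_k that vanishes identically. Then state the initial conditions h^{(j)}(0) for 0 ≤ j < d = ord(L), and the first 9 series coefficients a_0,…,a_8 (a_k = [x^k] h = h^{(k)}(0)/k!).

f: a_k = 0, -6, 0, 9, 0, -81/20, 0, 243/280, 0, …
g: a_k = 0, 4, 0, -16/3, 0, 64/5, 0, -256/7, 0, …
f+g: L₀ = lclm(L_f,L_g), ord ≤ 2+2.
L = (-2808·x + 19008·x^3 + 10368·x^5)·Dx + (9 + 1548·x^2 + 7344·x^4 + 5184·x^6)·Dx^2 + (-312·x + 2112·x^3 + 1152·x^5)·Dx^3 + (1 + 172·x^2 + 816·x^4 + 576·x^6)·Dx^4  (order 4).
h: a_k = 0, -2, 0, 11/3, 0, 35/4, 0, -9997/280, 0, …
ICs: h(0) = 0, h′(0) = -2, h′′(0) = 0, h′′′(0) = 22.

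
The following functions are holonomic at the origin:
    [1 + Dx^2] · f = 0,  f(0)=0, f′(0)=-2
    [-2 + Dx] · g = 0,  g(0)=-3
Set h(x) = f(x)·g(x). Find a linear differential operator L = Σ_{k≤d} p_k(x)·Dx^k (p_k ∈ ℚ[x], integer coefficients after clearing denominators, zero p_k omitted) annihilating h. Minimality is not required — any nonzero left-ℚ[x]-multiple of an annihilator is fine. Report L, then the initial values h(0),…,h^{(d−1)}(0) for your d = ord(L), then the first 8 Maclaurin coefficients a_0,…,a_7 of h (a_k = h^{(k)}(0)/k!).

L = 5 - 4·Dx + Dx^2  (order 2).
h: a_k = 0, 6, 12, 11, 6, 41/20, 11/30, -29/840, …
ICs: h(0) = 0, h′(0) = 6.

f: a_k = 0, -2, 0, 1/3, 0, -1/60, 0, 1/2520, …
g: a_k = -3, -6, -6, -4, -2, -4/5, -4/15, -8/105, …
Product ⇒ symmetric product L₀, ord ≤ 2.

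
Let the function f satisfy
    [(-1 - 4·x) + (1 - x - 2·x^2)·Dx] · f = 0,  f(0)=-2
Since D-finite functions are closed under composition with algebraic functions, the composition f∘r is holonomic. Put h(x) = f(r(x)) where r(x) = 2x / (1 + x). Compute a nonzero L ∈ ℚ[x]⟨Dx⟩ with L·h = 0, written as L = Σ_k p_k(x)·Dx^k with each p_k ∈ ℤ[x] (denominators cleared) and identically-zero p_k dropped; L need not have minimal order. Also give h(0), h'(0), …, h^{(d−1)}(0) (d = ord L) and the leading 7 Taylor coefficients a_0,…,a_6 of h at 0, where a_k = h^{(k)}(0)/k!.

L = (2 + 18·x) + (-1 - x + 9·x^2 + 9·x^3)·Dx  (order 1).
h: a_k = -2, -4, -20, -36, -180, -324, -1620, …
ICs: h(0) = -2.

f: a_k = -2, -2, -6, -10, -22, -42, -86, …
Change of var in L_f (x↦r) gives L₀.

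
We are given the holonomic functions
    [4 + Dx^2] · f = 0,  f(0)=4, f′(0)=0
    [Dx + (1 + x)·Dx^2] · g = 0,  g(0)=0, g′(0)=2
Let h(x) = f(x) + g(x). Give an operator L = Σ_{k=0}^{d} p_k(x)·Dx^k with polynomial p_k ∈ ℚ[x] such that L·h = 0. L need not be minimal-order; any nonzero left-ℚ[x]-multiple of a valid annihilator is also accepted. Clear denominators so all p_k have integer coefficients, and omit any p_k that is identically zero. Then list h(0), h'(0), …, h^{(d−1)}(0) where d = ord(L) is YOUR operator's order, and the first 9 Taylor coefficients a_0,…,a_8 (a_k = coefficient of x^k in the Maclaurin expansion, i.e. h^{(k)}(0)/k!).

L = (20 + 16·x + 8·x^2)·Dx + (12 + 28·x + 24·x^2 + 8·x^3)·Dx^2 + (5 + 4·x + 2·x^2)·Dx^3 + (3 + 7·x + 6·x^2 + 2·x^3)·Dx^4  (order 4).
h: a_k = 4, 2, -9, 2/3, 13/6, 2/5, -31/45, 2/7, -283/1260, …
ICs: h(0) = 4, h′(0) = 2, h′′(0) = -18, h′′′(0) = 4.

f: a_k = 4, 0, -8, 0, 8/3, 0, -16/45, 0, 8/315, …
g: a_k = 0, 2, -1, 2/3, -1/2, 2/5, -1/3, 2/7, -1/4, …
Weyl lclm of L_f,L_g ⇒ L₀ (ord ≤ 4).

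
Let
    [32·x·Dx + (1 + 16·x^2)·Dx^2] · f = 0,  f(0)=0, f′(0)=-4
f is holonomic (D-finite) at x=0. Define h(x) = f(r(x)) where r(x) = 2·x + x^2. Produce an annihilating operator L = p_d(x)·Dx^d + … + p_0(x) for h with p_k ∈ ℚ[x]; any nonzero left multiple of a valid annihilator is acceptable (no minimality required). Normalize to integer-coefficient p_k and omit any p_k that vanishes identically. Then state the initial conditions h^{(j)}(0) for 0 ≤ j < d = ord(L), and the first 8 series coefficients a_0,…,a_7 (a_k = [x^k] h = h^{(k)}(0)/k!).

f: a_k = 0, -4, 0, 64/3, 0, -1024/5, 0, 16384/7, …
h₀=f(r): pull back L_f along r ⇒ L₀.
L = (-1 + 128·x + 256·x^2 + 192·x^3 + 48·x^4)·Dx + (1 + x + 64·x^2 + 128·x^3 + 80·x^4 + 16·x^5)·Dx^2  (order 2).
h: a_k = 0, -8, -4, 512/3, 256, -32128/5, -49088/3, 1982464/7, …
ICs: h(0) = 0, h′(0) = -8.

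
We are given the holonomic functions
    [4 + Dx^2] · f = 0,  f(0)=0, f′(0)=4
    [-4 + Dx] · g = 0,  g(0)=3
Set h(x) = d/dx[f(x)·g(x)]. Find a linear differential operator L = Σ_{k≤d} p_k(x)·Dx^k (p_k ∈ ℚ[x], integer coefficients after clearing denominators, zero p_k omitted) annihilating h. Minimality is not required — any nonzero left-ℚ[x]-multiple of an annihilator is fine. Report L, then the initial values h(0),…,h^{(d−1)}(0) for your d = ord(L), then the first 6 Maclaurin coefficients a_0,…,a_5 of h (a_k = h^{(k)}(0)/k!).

L = 20 - 8·Dx + Dx^2  (order 2).
h: a_k = 12, 96, 264, 384, 328, 704/5, …
ICs: h(0) = 12, h′(0) = 96.

f: a_k = 0, 4, 0, -8/3, 0, 8/15, …
g: a_k = 3, 12, 24, 32, 32, 128/5, …
L₀ := L_f ⊗_s L_g (sym. prod.), ord ≤ 2.
h₀' ⇒ L via d/dx closure of L₀.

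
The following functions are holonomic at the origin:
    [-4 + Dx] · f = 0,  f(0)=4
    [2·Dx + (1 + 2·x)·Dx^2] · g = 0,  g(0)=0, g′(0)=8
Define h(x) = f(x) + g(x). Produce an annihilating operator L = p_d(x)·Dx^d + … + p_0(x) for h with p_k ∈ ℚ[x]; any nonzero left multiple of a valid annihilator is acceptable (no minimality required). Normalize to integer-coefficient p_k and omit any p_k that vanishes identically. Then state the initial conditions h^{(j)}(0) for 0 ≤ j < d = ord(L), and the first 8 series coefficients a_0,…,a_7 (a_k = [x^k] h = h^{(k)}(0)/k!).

L = (-32 - 32·x)·Dx + (-4 - 32·x - 32·x^2)·Dx^2 + (3 + 10·x + 8·x^2)·Dx^3  (order 3).
h: a_k = 4, 24, 24, 160/3, 80/3, 896/15, -896/45, 27136/315, …
ICs: h(0) = 4, h′(0) = 24, h′′(0) = 48.

f: a_k = 4, 16, 32, 128/3, 128/3, 512/15, 1024/45, 4096/315, …
g: a_k = 0, 8, -8, 32/3, -16, 128/5, -128/3, 512/7, …
L₀ := lclm(L_f,L_g); ord L₀ ≤ 1+2.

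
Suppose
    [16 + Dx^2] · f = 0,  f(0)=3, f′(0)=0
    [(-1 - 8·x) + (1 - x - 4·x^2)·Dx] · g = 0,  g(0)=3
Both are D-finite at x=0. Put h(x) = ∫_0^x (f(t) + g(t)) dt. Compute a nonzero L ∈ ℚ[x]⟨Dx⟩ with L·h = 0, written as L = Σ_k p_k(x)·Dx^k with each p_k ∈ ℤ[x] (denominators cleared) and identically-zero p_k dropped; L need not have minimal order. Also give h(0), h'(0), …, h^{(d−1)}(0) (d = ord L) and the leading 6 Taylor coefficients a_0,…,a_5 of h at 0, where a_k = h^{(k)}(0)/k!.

L = (-560 - 4608·x - 1664·x^2 - 6144·x^3 - 10240·x^4 - 16384·x^5)·Dx + (208 - 272·x - 896·x^2 + 1408·x^3 + 1536·x^4 - 6144·x^5 - 8192·x^6)·Dx^2 + (-35 - 288·x - 104·x^2 - 384·x^3 - 640·x^4 - 1024·x^5)·Dx^3 + (13 - 17·x - 56·x^2 + 88·x^3 + 96·x^4 - 384·x^5 - 512·x^6)·Dx^4  (order 4).
h: a_k = 0, 6, 3/2, -3, 27/4, 119/5, …
ICs: h(0) = 0, h′(0) = 6, h′′(0) = 3, h′′′(0) = -18.

f: a_k = 3, 0, -24, 0, 32, 0, …
g: a_k = 3, 3, 15, 27, 87, 195, …
h₀=f+g: left-lcm gives L₀, ord ≤ 3.
h=∫₀ˣh₀: take L = L₀·Dx.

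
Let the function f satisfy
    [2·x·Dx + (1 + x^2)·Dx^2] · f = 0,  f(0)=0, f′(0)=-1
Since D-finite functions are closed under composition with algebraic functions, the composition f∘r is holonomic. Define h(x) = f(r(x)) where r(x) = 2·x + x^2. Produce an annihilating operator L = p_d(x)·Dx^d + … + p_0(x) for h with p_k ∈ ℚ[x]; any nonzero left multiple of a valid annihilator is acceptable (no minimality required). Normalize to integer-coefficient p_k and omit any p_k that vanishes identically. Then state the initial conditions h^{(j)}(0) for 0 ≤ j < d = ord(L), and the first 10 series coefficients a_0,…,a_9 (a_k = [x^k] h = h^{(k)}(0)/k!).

f: a_k = 0, -1, 0, 1/3, 0, -1/5, 0, 1/7, 0, -1/9, …
h₀=f(r): pull back L_f along r ⇒ L₀.
L = (-1 + 8·x + 16·x^2 + 12·x^3 + 3·x^4)·Dx + (1 + x + 4·x^2 + 8·x^3 + 5·x^4 + x^5)·Dx^2  (order 2).
h: a_k = 0, -2, -1, 8/3, 4, -22/5, -47/3, 16/7, 56, 334/9, …
ICs: h(0) = 0, h′(0) = -2.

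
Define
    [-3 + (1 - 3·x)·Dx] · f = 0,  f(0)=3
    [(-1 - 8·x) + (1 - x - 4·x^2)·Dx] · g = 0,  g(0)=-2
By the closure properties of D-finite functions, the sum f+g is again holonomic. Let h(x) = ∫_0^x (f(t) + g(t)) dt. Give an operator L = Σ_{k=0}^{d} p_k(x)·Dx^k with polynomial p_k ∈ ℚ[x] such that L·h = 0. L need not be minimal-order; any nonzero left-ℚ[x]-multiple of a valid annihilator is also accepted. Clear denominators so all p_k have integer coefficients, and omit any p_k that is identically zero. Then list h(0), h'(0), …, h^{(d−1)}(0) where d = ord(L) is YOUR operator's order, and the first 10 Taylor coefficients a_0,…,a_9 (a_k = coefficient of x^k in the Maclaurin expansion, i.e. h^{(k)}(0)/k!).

f: a_k = 3, 9, 27, 81, 243, 729, 2187, 6561, 19683, 59049, …
g: a_k = -2, -2, -10, -18, -58, -130, -362, -882, -2330, -5858, …
Weyl lclm of L_f,L_g ⇒ L₀ (ord ≤ 2).
h=∫₀ˣh₀: take L = L₀·Dx.
L = (6 - 72·x + 144·x^2 - 144·x^3)·Dx + (4 - 84·x^2 + 252·x^3 - 288·x^4)·Dx^2 + (-1 + 8·x - 21·x^2 + 8·x^3 + 54·x^4 - 72·x^5)·Dx^3  (order 3).
h: a_k = 0, 1, 7/2, 17/3, 63/4, 37, 599/6, 1825/7, 5679/8, 17353/9, …
ICs: h(0) = 0, h′(0) = 1, h′′(0) = 7.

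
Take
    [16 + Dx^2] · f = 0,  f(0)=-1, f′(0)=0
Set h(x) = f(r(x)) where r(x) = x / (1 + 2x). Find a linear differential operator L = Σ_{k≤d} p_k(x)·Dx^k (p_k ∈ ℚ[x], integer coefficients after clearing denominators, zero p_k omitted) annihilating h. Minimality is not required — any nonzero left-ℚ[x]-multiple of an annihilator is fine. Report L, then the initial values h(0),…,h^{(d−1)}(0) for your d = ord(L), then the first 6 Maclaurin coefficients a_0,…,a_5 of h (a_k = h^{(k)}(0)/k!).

f: a_k = -1, 0, 8, 0, -32/3, 0, …
f∘r: x↦r, Dx↦Dx/r' in L_f ⇒ L₀.
L = 16 + (4 + 24·x + 48·x^2 + 32·x^3)·Dx + (1 + 8·x + 24·x^2 + 32·x^3 + 16·x^4)·Dx^2  (order 2).
h: a_k = -1, 0, 8, -32, 256/3, -512/3, …
ICs: h(0) = -1, h′(0) = 0.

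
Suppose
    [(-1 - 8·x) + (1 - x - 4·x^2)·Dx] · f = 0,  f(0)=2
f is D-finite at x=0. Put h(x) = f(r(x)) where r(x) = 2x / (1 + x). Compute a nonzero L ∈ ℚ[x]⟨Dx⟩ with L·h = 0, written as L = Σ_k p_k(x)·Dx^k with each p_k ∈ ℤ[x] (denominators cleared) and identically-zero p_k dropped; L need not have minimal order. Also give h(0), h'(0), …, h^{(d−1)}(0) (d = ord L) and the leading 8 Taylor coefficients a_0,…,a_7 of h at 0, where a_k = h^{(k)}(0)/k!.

f: a_k = 2, 2, 10, 18, 58, 130, 362, 882, …
L₀ from L_f via x↦r, Dx↦r'^{-1}Dx.
L = (2 + 34·x) + (-1 - x + 17·x^2 + 17·x^3)·Dx  (order 1).
h: a_k = 2, 4, 36, 68, 612, 1156, 10404, 19652, …
ICs: h(0) = 2.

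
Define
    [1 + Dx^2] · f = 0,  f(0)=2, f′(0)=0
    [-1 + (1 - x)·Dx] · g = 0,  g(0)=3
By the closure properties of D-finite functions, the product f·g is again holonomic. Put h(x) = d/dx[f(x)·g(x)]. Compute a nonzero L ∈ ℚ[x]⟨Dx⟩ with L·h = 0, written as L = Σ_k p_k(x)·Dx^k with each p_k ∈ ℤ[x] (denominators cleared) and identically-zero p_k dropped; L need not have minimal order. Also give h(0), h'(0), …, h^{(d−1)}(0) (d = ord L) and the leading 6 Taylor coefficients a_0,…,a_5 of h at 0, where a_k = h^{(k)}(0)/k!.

f: a_k = 2, 0, -1, 0, 1/12, 0, …
g: a_k = 3, 3, 3, 3, 3, 3, …
Sym-product of L_f,L_g gives L₀ (≤ ord 2).
h=h₀': d/dx-closure on L₀ ⇒ L.
L = (-1 - 2·x + x^2) + (-2 + 2·x)·Dx + (1 - 2·x + x^2)·Dx^2  (order 2).
h: a_k = 6, 6, 9, 13, 65/4, 389/20, …
ICs: h(0) = 6, h′(0) = 6.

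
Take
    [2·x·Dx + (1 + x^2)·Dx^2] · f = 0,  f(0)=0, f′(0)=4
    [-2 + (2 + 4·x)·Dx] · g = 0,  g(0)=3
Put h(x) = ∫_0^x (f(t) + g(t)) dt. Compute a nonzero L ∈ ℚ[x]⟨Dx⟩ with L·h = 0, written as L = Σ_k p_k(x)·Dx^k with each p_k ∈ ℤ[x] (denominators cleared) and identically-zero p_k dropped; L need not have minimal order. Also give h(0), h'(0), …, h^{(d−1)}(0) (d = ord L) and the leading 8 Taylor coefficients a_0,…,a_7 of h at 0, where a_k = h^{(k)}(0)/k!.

L = (-4 - 20·x + 12·x^2 + 12·x^3)·Dx^2 + (-10 - 16·x - 16·x^2 + 48·x^3 + 42·x^4)·Dx^3 + (-2 + 12·x^2 + 12·x^3 + 14·x^4 + 12·x^5)·Dx^4  (order 4).
h: a_k = 0, 3, 7/2, -1/2, 1/24, -3/8, 137/240, -9/16, …
ICs: h(0) = 0, h′(0) = 3, h′′(0) = 7, h′′′(0) = -3.

f: a_k = 0, 4, 0, -4/3, 0, 4/5, 0, -4/7, …
g: a_k = 3, 3, -3/2, 3/2, -15/8, 21/8, -63/16, 99/16, …
Weyl lclm of L_f,L_g ⇒ L₀ (ord ≤ 3).
h=∫h₀ ⇒ L = L₀·Dx.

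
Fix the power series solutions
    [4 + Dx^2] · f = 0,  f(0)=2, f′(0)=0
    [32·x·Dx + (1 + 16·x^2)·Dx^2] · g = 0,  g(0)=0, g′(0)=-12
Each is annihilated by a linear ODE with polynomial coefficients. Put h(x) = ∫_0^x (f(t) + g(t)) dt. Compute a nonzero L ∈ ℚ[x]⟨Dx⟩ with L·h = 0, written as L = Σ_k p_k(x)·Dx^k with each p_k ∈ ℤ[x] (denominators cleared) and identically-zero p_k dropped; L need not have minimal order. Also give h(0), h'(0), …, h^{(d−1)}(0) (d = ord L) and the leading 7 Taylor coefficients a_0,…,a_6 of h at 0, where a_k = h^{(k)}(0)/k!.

f: a_k = 2, 0, -4, 0, 4/3, 0, -8/45, …
g: a_k = 0, -12, 0, 64, 0, -3072/5, 0, …
f+g: L₀ = lclm(L_f,L_g), ord ≤ 2+2.
∫: right-multiply L₀ by Dx.
L = (-6016·x + 102400·x^3 + 32768·x^5)·Dx^2 + (-28 + 1216·x^2 + 27648·x^4 + 16384·x^6)·Dx^3 + (-1504·x + 25600·x^3 + 8192·x^5)·Dx^4 + (-7 + 304·x^2 + 6912·x^4 + 4096·x^6)·Dx^5  (order 5).
h: a_k = 0, 2, -6, -4/3, 16, 4/15, -512/5, …
ICs: h(0) = 0, h′(0) = 2, h′′(0) = -12, h′′′(0) = -8, h′′′′(0) = 384.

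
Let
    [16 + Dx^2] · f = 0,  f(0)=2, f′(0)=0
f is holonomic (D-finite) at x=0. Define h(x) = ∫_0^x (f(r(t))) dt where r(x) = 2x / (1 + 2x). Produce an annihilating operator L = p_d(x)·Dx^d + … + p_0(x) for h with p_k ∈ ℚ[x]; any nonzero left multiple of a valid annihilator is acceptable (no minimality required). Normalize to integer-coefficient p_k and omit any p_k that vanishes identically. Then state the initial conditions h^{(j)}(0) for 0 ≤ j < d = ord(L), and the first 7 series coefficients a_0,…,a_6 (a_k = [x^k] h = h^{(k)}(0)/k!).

L = 64·Dx + (4 + 24·x + 48·x^2 + 32·x^3)·Dx^2 + (1 + 8·x + 24·x^2 + 32·x^3 + 16·x^4)·Dx^3  (order 3).
h: a_k = 0, 2, 0, -64/3, 64, -256/3, -1024/9, …
ICs: h(0) = 0, h′(0) = 2, h′′(0) = 0.

f: a_k = 2, 0, -16, 0, 64/3, 0, -512/45, …
h₀=f(r): pull back L_f along r ⇒ L₀.
∫: right-multiply L₀ by Dx.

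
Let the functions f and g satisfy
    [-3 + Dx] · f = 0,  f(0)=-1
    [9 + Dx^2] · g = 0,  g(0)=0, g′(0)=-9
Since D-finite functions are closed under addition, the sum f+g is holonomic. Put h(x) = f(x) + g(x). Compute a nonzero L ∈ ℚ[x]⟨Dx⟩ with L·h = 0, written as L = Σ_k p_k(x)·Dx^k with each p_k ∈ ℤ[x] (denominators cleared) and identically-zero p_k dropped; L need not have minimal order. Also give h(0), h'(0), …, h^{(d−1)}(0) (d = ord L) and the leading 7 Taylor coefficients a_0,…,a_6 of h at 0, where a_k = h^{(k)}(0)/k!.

f: a_k = -1, -3, -9/2, -9/2, -27/8, -81/40, -81/80, …
g: a_k = 0, -9, 0, 27/2, 0, -243/40, 0, …
Sum ⇒ L₀ = lclm(L_f,L_g) in ℚ(x)⟨Dx⟩.
L = -27 + 9·Dx - 3·Dx^2 + Dx^3  (order 3).
h: a_k = -1, -12, -9/2, 9, -27/8, -81/10, -81/80, …
ICs: h(0) = -1, h′(0) = -12, h′′(0) = -9.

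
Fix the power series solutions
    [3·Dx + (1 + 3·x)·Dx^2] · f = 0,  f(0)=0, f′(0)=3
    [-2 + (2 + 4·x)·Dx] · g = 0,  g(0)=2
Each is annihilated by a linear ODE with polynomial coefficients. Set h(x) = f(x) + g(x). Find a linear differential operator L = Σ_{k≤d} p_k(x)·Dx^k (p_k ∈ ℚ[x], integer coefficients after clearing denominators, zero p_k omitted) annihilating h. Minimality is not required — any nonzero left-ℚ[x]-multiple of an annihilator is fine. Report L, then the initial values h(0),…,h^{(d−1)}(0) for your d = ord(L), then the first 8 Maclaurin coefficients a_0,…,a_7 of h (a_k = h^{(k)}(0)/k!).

f: a_k = 0, 3, -9/2, 9, -81/4, 243/5, -243/2, 2187/7, …
g: a_k = 2, 2, -1, 1, -5/4, 7/4, -21/8, 33/8, …
f+g: L₀ = lclm(L_f,L_g), ord ≤ 2+1.
L = (18 + 18·x)·Dx + (30 + 108·x + 90·x^2)·Dx^2 + (4 + 26·x + 54·x^2 + 36·x^3)·Dx^3  (order 3).
h: a_k = 2, 5, -11/2, 10, -43/2, 1007/20, -993/8, 17727/56, …
ICs: h(0) = 2, h′(0) = 5, h′′(0) = -11.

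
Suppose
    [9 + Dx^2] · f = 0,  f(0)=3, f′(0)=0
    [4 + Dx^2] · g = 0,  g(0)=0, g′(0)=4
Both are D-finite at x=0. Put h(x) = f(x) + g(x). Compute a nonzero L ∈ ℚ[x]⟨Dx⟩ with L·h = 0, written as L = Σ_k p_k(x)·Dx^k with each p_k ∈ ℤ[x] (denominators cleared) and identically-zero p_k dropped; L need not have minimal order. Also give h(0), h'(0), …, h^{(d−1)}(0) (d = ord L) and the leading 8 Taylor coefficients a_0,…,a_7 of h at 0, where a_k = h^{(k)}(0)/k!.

f: a_k = 3, 0, -27/2, 0, 81/8, 0, -243/80, 0, …
g: a_k = 0, 4, 0, -8/3, 0, 8/15, 0, -16/315, …
f+g: L₀ = lclm(L_f,L_g), ord ≤ 2+2.
L = 36 + 13·Dx^2 + Dx^4  (order 4).
h: a_k = 3, 4, -27/2, -8/3, 81/8, 8/15, -243/80, -16/315, …
ICs: h(0) = 3, h′(0) = 4, h′′(0) = -27, h′′′(0) = -16.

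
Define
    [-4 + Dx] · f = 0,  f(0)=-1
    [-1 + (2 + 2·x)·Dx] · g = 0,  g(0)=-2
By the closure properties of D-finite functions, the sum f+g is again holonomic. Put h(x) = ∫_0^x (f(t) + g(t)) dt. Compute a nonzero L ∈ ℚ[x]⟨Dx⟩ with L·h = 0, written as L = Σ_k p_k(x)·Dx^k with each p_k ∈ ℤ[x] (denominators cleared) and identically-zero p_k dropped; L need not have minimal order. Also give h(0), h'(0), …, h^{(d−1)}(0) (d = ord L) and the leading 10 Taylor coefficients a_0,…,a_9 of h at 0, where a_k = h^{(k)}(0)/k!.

L = (36 + 32·x)·Dx + (-65 - 128·x - 64·x^2)·Dx^2 + (14 + 30·x + 16·x^2)·Dx^3  (order 3).
h: a_k = 0, -3, -5/2, -31/12, -259/96, -2033/960, -16489/11520, -130127/161280, -1058971/2580480, -8253473/46448640, …
ICs: h(0) = 0, h′(0) = -3, h′′(0) = -5.

f: a_k = -1, -4, -8, -32/3, -32/3, -128/15, -256/45, -1024/315, -512/315, -2048/2835, …
g: a_k = -2, -1, 1/4, -1/8, 5/64, -7/128, 21/512, -33/1024, 429/16384, -715/32768, …
Sum ⇒ L₀ = lclm(L_f,L_g) in ℚ(x)⟨Dx⟩.
∫: right-multiply L₀ by Dx.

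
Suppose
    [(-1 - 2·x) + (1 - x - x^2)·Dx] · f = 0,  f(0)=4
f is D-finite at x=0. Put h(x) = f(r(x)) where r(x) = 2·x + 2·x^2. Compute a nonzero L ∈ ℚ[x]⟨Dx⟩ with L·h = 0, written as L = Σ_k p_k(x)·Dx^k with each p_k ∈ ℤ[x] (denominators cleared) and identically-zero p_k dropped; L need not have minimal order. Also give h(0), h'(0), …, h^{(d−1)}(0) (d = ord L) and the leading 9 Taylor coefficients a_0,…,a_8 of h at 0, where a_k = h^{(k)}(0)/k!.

L = (2 + 12·x + 24·x^2 + 16·x^3) + (-1 + 2·x + 6·x^2 + 8·x^3 + 4·x^4)·Dx  (order 1).
h: a_k = 4, 8, 40, 160, 640, 2592, 10464, 42240, 170560, …
ICs: h(0) = 4.

f: a_k = 4, 4, 8, 12, 20, 32, 52, 84, 136, …
f∘r: x↦r, Dx↦Dx/r' in L_f ⇒ L₀.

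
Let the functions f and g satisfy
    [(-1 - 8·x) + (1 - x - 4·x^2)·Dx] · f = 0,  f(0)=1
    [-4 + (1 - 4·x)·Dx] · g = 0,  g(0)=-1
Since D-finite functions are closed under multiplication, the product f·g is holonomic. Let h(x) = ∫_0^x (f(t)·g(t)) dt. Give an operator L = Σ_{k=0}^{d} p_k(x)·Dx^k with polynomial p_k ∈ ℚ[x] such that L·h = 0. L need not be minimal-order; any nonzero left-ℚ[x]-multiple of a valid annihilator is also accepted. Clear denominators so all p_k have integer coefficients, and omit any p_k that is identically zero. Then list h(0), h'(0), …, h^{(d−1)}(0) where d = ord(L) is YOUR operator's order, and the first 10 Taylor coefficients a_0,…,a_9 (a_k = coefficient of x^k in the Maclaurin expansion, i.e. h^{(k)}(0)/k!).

f: a_k = 1, 1, 5, 9, 29, 65, 181, 441, 1165, 2929, …
g: a_k = -1, -4, -16, -64, -256, -1024, -4096, -16384, -65536, -262144, …
f·g: L₀ = L_f ⊗_s L_g, ord ≤ 1·1.
h=∫h₀ ⇒ L = L₀·Dx.
L = (-5 + 48·x^2)·Dx + (1 - 5·x + 16·x^3)·Dx^2  (order 2).
h: a_k = 0, -1, -5/2, -25/3, -109/4, -93, -1925/6, -7881/7, -31965/8, -129025/9, …
ICs: h(0) = 0, h′(0) = -1.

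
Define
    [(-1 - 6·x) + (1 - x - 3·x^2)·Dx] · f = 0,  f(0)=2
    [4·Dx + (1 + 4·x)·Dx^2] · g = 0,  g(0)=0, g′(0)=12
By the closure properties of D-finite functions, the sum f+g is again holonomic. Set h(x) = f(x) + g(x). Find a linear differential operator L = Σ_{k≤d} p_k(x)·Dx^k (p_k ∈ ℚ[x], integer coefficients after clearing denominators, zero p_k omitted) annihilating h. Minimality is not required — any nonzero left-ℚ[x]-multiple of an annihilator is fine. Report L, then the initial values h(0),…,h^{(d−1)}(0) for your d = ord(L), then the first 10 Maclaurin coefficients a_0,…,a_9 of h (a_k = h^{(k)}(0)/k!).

L = (212 + 1072·x + 3144·x^2 + 2160·x^3 + 2592·x^4)·Dx + (5 + 248·x + 1922·x^2 + 4308·x^3 + 4464·x^4 + 4320·x^5)·Dx^2 + (-6 - 53·x - 108·x^2 + 110·x^3 + 519·x^4 + 1044·x^5 + 864·x^6)·Dx^3  (order 3).
h: a_k = 2, 14, -16, 78, -154, 3472/5, -1854, 52190/7, -23560, 269098/3, …
ICs: h(0) = 2, h′(0) = 14, h′′(0) = -32.

f: a_k = 2, 2, 8, 14, 38, 80, 194, 434, 1016, 2318, …
g: a_k = 0, 12, -24, 64, -192, 3072/5, -2048, 49152/7, -24576, 262144/3, …
Sum ⇒ L₀ = lclm(L_f,L_g) in ℚ(x)⟨Dx⟩.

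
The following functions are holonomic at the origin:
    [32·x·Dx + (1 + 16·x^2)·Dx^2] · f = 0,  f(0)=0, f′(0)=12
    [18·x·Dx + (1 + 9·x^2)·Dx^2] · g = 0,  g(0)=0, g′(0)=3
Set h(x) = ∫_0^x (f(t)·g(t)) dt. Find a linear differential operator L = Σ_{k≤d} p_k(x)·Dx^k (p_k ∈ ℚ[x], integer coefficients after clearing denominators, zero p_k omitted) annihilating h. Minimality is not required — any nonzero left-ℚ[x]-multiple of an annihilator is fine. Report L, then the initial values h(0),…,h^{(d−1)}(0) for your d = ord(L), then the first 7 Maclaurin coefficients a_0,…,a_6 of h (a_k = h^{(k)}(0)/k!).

L = (-3456·x - 144000·x^3 - 1327104·x^5 + 4147200·x^7 + 71663616·x^9)·Dx^2 + (-100 - 11532·x^2 - 259200·x^4 - 1161216·x^6 + 14515200·x^8 + 107495424·x^10)·Dx^3 + (-200·x - 7880·x^3 - 86400·x^5 + 194112·x^7 + 8294400·x^9 + 35831808·x^11)·Dx^4 + (-1 - 50·x^2 - 769·x^4 + 110736·x^8 + 1036800·x^10 + 2985984·x^12)·Dx^5  (order 5).
h: a_k = 0, 0, 0, 12, 0, -60, 0, …
ICs: h(0) = 0, h′(0) = 0, h′′(0) = 0, h′′′(0) = 72, h′′′′(0) = 0.

f: a_k = 0, 12, 0, -64, 0, 3072/5, 0, …
g: a_k = 0, 3, 0, -9, 0, 243/5, 0, …
f·g: L₀ = L_f ⊗_s L_g, ord ≤ 2·2.
∫: right-multiply L₀ by Dx.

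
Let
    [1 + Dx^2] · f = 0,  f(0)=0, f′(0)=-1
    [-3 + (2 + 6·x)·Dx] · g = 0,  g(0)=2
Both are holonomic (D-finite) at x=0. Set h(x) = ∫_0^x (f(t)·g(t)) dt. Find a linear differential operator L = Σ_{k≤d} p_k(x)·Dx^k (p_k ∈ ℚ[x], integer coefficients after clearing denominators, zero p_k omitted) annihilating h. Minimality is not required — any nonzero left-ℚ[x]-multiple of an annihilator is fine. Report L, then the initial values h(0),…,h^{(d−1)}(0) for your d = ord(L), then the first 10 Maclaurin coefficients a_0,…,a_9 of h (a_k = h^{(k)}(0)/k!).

f: a_k = 0, -1, 0, 1/6, 0, -1/120, 0, 1/5040, 0, -1/362880, …
g: a_k = 2, 3, -9/4, 27/8, -405/64, 1701/128, -15309/512, 72171/1024, -2814669/16384, 14073345/32768, …
f·g: L₀ = L_f ⊗_s L_g, ord ≤ 2·1.
Integrate: L := L₀·Dx.
L = (31 + 24·x + 36·x^2)·Dx + (-12 - 36·x)·Dx^2 + (4 + 24·x + 36·x^2)·Dx^3  (order 3).
h: a_k = 0, 0, -1, -1, 31/48, -23/40, 5699/5760, -8161/4480, 4655323/1290240, -1468555/193536, …
ICs: h(0) = 0, h′(0) = 0, h′′(0) = -2.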